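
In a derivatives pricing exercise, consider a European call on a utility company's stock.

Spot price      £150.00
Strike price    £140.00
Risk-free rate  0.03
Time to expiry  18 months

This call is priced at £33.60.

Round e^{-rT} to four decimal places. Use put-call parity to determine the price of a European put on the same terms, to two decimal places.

exp(−rT) = exp(−0.03·1.5) = 0.9560
Put-call parity: C − P = S − K·e^(−rT) = 150 − 140·0.9560 = 150 − 133.8400 = 16.1600
P = C − (C − P) = 33.60 − (16.1600) = 17.4400

£17.44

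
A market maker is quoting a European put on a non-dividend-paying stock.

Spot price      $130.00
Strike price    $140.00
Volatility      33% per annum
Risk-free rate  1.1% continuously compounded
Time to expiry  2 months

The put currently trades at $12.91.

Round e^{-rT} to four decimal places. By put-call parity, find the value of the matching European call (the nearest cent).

exp(−rT) = exp(−0.011·0.1667) = 0.9982
Put-call parity: C − P = S − K·e^(−rT) = 130 − 140·0.9982 = 130 − 139.7480 = -9.7480
C = P + (C − P) = 12.91 + (-9.7480) = 3.1620

$3.16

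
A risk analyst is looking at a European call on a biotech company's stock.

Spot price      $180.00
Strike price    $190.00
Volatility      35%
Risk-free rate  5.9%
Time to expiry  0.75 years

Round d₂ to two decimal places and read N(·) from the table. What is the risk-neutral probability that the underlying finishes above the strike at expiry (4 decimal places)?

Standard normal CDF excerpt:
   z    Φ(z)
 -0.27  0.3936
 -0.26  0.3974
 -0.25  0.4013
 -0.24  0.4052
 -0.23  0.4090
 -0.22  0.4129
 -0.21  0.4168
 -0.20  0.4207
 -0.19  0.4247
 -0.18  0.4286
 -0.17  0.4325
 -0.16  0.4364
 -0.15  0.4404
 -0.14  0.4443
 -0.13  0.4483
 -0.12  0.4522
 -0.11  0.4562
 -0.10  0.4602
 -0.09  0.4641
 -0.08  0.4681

0.4286

σ√T = 0.35·√0.75 = 0.3031
d₁ = [ln(180/190) + (0.059 + 0.35²/2)·0.75] / 0.3031 = [-0.0541 + 0.0902] / 0.3031 = 0.1192 ≈ 0.12
d₂ = d₁ − σ√T = 0.1192 − 0.3031 = -0.1839 ≈ -0.18
Risk-neutral Pr[S_T > K] = N(d₂) = N(-0.18) = 0.4286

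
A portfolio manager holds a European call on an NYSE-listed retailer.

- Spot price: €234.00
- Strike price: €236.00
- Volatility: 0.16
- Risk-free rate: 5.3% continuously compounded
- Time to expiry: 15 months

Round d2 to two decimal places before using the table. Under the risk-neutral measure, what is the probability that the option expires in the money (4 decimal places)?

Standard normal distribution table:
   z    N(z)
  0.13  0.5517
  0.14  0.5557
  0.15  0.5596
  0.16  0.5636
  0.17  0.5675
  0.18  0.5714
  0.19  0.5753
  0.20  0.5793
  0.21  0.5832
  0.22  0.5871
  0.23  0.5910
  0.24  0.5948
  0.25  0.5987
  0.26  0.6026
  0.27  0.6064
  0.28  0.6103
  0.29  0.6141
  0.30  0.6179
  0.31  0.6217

T = 1.25;  σ√T = 0.1789
ln(S/K) + (r + σ²/2)T = ln(234/236) + (0.053 + 0.16²/2)·1.25 = -0.0085 + 0.0822 = 0.0737
d₁ = 0.0737 / 0.1789 = 0.4122 ≈ 0.41
d₂ = d₁ − σ√T = 0.4122 − 0.1789 = 0.2333 ≈ 0.23
Pr(exercise) under Q = N(d₂) = 0.5910

0.5910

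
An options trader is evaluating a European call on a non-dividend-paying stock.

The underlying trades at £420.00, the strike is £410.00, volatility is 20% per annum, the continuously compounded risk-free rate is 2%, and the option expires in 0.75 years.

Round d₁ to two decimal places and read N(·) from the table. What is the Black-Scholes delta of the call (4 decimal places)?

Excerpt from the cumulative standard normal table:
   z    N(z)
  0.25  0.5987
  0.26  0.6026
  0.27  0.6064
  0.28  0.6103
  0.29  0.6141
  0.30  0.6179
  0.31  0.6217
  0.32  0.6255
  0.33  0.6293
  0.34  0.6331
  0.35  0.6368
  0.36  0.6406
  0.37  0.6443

T = 0.75;  σ√T = 0.1732
ln(S/K) + (r + σ²/2)T = ln(420/410) + (0.02 + 0.2²/2)·0.75 = 0.0241 + 0.0300 = 0.0541
d₁ = 0.0541 / 0.1732 = 0.3123 ⇒ 0.31
N(d₁) = N(0.31) = 0.6217
Δ_call = N(d₁) = 0.6217

0.6217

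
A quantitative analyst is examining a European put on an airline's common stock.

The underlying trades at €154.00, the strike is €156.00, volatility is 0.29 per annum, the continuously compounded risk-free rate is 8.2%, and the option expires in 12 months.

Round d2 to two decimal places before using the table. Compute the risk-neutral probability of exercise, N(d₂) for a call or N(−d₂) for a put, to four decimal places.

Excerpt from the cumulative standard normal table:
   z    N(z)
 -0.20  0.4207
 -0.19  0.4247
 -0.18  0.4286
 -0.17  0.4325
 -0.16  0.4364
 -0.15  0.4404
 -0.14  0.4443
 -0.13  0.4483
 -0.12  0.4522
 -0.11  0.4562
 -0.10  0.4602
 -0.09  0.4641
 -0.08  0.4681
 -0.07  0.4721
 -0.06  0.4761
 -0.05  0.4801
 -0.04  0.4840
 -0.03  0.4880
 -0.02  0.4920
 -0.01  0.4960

0.4641

σ√T = 0.29·√1 = 0.2900
ln(S/K) + (r + σ²/2)T = ln(154/156) + (0.082 + 0.29²/2)·1 = -0.0129 + 0.1240 = 0.1111
d₁ = 0.1111 / 0.2900 = 0.3833 → 0.38
d₂ = d₁ − σ√T = 0.3833 − 0.2900 = 0.0933 → 0.09
Pr(exercise) under Q = N(−d₂) = N(-0.09) = 0.4641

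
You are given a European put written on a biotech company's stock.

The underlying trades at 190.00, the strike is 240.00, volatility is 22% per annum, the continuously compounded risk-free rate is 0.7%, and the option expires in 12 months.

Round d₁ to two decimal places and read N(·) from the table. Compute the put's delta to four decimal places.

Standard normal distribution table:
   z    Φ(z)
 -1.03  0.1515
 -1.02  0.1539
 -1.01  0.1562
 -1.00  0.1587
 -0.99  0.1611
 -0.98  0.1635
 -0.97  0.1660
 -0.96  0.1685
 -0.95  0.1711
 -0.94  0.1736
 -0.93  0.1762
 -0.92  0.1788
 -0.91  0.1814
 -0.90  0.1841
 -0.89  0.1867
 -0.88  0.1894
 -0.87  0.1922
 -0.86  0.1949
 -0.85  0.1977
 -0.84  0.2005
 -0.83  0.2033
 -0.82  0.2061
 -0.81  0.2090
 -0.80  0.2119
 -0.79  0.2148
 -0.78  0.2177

σ√T = 0.22 × 1.0000 = 0.2200
d₁ = [ln(190/240) + (0.007 + 0.22²/2)·1] / 0.2200 = [-0.2336 + 0.0312] / 0.2200 = -0.9201 → -0.92
N(d₁) = N(-0.92) = 0.1788
Δ_put = N(d₁) − 1 = 0.1788 − 1 = -0.8212

-0.8212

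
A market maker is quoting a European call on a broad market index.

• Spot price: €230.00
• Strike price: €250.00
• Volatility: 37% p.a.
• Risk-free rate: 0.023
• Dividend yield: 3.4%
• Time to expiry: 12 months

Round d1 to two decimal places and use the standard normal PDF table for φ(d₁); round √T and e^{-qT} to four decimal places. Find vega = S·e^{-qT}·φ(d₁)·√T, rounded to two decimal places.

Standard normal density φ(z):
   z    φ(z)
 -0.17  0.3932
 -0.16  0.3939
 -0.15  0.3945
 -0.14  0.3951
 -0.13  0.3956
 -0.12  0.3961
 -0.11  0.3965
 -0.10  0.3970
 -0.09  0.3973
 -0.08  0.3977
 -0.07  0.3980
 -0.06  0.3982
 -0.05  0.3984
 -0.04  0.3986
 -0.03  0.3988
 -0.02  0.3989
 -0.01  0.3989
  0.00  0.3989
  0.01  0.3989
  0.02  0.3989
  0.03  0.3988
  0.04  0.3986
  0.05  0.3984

88.48

σ√T = 0.37 × 1.0000 = 0.3700
d₁ = [ln(230/250) + (0.023 − 0.034 + ½·0.37²)·1] / (σ√T) = (-0.0834 + 0.0574) / 0.3700 = -0.0701 ≈ -0.07
√T = √1 = 1.0000
φ(d₁) = φ(-0.07) = 0.3980
e^(−qT) = e^(−0.034·1) = 0.9666
vega = S·e^(−qT)·φ(d₁)·√T = 230·0.9666·0.3980·1.0000 = 88.4826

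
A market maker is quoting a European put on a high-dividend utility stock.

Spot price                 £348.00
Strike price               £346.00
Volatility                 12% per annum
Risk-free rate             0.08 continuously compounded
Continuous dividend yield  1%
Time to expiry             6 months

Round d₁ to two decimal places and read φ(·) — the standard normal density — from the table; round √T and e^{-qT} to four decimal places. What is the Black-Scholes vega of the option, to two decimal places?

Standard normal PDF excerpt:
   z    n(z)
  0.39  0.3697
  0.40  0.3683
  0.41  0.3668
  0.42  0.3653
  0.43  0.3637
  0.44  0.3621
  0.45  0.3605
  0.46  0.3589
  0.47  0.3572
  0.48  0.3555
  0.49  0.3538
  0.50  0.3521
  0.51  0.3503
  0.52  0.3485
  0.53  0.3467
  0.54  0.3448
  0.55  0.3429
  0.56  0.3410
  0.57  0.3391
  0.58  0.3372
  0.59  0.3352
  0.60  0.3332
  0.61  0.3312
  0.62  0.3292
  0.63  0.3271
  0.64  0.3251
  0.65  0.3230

σ√T = 0.12·√0.5 = 0.0849
d₁ = [ln(348/346) + (0.08 − 0.01 + ½·0.12²)·0.5] / (σ√T) = (0.0058 + 0.0386) / 0.0849 = 0.5228 which rounds to 0.52
√T = √0.5 = 0.7071
φ(d₁) = φ(0.52) = 0.3485
e^(−qT) = e^(−0.01·0.5) = 0.9950
vega = S·e^(−qT)·φ(d₁)·√T = 348·0.9950·0.3485·0.7071 = 85.3269
(The call has the same vega.)

85.33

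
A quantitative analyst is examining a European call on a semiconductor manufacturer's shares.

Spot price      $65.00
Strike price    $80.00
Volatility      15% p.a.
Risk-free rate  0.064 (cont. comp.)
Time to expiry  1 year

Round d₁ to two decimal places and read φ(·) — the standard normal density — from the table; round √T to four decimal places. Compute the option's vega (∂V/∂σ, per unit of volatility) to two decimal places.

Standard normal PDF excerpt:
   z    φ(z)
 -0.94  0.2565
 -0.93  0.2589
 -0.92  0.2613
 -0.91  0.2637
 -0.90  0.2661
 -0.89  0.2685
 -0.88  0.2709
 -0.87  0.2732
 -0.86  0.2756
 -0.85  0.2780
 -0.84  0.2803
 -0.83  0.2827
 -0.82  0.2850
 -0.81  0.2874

T = 1;  σ√T = 0.1500
d₁ = [ln(65/80) + (0.064 + 0.15²/2)·1] / 0.1500 = [-0.2076 + 0.0752] / 0.1500 = -0.8826 ⇒ -0.88
√T = √1 = 1.0000
φ(d₁) = φ(-0.88) = 0.2709
vega = S·φ(d₁)·√T = 65·0.2709·1.0000 = 17.6085

17.61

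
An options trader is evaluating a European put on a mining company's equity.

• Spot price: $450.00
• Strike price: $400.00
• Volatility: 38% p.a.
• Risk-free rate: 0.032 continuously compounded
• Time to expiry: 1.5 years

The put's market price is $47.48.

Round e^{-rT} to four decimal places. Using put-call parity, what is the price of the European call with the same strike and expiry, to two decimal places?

$116.24

exp(−rT) = exp(−0.032·1.5) = 0.9531
Put-call parity: C − P = S − K·e^(−rT) = 450 − 400·0.9531 = 450 − 381.2400 = 68.7600
C = P + (C − P) = 47.48 + (68.7600) = 116.2400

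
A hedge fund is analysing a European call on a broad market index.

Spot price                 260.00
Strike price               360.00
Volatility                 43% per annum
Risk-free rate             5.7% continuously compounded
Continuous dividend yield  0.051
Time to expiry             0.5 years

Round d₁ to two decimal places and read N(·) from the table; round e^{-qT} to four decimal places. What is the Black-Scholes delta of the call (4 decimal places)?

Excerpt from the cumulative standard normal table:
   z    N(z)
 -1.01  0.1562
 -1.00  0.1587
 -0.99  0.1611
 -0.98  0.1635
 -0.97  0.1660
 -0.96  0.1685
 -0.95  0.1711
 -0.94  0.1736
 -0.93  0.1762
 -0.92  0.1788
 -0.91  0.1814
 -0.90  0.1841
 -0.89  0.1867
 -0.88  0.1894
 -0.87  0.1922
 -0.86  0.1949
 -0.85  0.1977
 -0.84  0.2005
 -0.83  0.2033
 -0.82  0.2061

0.1768

σ√T = 0.43 × 0.7071 = 0.3041
d₁ = [ln(260/360) + (0.057 − 0.051 + ½·0.43²)·0.5] / (σ√T) = (-0.3254 + 0.0492) / 0.3041 = -0.9084 ⇒ -0.91
N(d₁) = N(-0.91) = 0.1814
Δ_call = exp(−qT)·N(d₁) = 0.9748·0.1814 = 0.1768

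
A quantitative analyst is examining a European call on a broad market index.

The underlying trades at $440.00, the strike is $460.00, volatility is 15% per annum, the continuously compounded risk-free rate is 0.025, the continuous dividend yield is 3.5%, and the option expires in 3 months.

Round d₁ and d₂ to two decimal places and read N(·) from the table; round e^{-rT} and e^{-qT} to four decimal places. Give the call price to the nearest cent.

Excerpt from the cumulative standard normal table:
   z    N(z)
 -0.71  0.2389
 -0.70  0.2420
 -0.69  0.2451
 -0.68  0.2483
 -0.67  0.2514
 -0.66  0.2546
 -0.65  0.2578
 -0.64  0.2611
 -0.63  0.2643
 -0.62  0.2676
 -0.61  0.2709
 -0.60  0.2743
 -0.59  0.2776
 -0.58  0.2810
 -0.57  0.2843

σ√T = 0.15 × 0.5000 = 0.0750
d₁ = [ln(440/460) + (0.025 − 0.035 + ½·0.15²)·0.25] / (σ√T) = (-0.0445 + 0.0003) / 0.0750 = -0.5885 → -0.59
d₂ = -0.5885 − 0.0750 = -0.6635 → -0.66
e^(−qT) = e^(−0.035·0.25) = 0.9913;  e^(−rT) = e^(−0.025·0.25) = 0.9938
N(d₁) = N(-0.59) = 0.2776;  N(d₂) = N(-0.66) = 0.2546
C = 440·0.9913·0.2776 − 460·0.9938·0.2546 = 121.0813 − 116.3899 = 4.6915

$4.69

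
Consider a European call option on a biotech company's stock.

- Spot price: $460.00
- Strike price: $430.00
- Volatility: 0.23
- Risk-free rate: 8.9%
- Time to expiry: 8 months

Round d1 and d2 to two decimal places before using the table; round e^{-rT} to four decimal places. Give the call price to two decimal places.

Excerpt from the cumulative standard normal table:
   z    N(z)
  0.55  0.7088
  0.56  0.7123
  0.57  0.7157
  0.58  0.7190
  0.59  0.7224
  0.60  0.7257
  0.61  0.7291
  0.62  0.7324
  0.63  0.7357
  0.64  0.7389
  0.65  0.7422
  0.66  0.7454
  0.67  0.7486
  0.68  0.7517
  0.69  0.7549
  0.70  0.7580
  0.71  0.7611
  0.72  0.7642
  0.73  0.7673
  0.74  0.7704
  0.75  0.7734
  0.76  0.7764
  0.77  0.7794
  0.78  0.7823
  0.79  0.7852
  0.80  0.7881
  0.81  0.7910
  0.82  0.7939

$67.16

σ√T = 0.23 × 0.8165 = 0.1878
d₁ = [ln(460/430) + (0.089 + 0.23²/2)·0.6667] / 0.1878 = [0.0674 + 0.0770] / 0.1878 = 0.7690 → 0.77
d₂ = d₁ − σ√T = 0.7690 − 0.1878 = 0.5812 → 0.58
exp(−rT) = exp(−0.089·0.6667) = 0.9424
N(d₁) = N(0.77) = 0.7794;  N(d₂) = N(0.58) = 0.7190
C = 460·0.7794 − 430·0.9424·0.7190 = 358.5240 − 291.3618 = 67.1622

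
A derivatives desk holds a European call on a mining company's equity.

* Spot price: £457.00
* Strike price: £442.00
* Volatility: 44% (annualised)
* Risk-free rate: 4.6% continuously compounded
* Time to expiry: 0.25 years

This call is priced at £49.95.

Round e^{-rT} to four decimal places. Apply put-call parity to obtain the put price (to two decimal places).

exp(−rT) = exp(−0.046·0.25) = 0.9886
Put-call parity: C − P = S − K·e^(−rT) = 457 − 442·0.9886 = 457 − 436.9612 = 20.0388
P = C − (C − P) = 49.95 − (20.0388) = 29.9112

£29.91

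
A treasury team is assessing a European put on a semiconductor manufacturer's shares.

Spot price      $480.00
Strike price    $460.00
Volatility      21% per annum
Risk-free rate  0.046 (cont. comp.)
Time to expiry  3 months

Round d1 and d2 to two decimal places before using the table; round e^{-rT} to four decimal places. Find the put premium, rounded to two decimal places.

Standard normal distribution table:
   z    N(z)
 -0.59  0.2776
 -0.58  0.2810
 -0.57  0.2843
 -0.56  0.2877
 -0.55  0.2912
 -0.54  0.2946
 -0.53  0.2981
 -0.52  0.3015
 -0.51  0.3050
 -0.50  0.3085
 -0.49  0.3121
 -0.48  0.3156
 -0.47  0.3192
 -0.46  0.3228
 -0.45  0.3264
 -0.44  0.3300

$10.33

σ√T = 0.21 × 0.5000 = 0.1050
d₁ = [ln(480/460) + (0.046 + 0.21²/2)·0.25] / 0.1050 = [0.0426 + 0.0170] / 0.1050 = 0.5674 ⇒ 0.57
d₂ = d₁ − σ√T = 0.5674 − 0.1050 = 0.4624 ⇒ 0.46
e^(−rT) = e^(−0.046·0.25) = 0.9886
P = 460·0.9886·N(-0.46) − 480·N(-0.57) = 460·0.9886·0.3228 − 480·0.2843 = 146.7952 − 136.4640 = 10.3312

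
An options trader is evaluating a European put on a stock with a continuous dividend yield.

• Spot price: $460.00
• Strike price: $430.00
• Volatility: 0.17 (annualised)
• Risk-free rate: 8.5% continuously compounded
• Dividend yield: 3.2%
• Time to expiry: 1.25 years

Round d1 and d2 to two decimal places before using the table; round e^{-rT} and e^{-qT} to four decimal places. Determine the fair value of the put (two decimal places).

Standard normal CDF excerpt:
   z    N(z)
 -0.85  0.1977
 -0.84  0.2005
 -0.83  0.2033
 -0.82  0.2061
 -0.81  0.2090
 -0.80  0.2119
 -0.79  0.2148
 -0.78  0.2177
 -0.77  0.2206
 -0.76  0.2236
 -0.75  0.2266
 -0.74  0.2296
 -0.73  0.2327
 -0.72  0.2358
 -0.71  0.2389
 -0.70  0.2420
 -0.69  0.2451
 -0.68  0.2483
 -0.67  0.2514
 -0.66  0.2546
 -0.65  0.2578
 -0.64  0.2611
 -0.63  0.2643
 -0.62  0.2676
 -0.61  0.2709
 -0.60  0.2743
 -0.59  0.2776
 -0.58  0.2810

$11.09

σ√T = 0.17 × 1.1180 = 0.1901
d₁ = [ln(460/430) + (0.085 − 0.032 + 0.17²/2)·1.25] / 0.1901 = [0.0674 + 0.0843] / 0.1901 = 0.7984 → 0.80
d₂ = d₁ − σ√T = 0.7984 − 0.1901 = 0.6084 → 0.61
e^(−qT) = e^(−0.032·1.25) = 0.9608;  e^(−rT) = e^(−0.085·1.25) = 0.8992
N(−d₂) = N(-0.61) = 0.2709;  N(−d₁) = N(-0.80) = 0.2119
P = 430·0.8992·0.2709 − 460·0.9608·0.2119 = 104.7451 − 93.6530 = 11.0921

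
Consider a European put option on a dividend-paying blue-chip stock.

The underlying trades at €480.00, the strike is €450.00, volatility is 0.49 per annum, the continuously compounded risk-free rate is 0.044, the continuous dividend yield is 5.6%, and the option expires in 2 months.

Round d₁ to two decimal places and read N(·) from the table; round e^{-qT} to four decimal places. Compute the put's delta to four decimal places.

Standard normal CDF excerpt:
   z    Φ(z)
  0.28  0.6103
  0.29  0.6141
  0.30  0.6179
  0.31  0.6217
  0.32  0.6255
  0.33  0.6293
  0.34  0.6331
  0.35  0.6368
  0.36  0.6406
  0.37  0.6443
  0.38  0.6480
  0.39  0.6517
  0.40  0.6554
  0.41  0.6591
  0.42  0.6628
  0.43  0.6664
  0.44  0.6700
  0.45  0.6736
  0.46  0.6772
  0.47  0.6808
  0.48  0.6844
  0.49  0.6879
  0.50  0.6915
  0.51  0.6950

T = 0.1667;  σ√T = 0.2000
d₁ = [ln(480/450) + (0.044 − 0.056 + ½·0.49²)·0.1667] / (σ√T) = (0.0645 + 0.0180) / 0.2000 = 0.4126 ⇒ 0.41
N(d₁) = N(0.41) = 0.6591
Δ_put = exp(−qT)·(N(d₁) − 1) = 0.9907·(0.6591 − 1) = -0.3377

-0.3377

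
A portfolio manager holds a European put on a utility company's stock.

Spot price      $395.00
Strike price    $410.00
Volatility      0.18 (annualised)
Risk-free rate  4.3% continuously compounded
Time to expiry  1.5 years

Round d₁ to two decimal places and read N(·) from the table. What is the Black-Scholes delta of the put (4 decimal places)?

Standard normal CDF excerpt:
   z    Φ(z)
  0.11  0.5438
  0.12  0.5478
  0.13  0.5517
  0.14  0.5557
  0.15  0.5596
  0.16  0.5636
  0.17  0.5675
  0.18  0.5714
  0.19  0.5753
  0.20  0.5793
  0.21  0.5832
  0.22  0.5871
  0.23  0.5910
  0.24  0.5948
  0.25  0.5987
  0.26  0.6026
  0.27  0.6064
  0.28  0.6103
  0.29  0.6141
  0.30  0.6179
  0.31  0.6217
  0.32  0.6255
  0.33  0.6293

-0.4090

σ√T = 0.18 × 1.2247 = 0.2205
ln(S/K) + (r + σ²/2)T = ln(395/410) + (0.043 + 0.18²/2)·1.5 = -0.0373 + 0.0888 = 0.0515
d₁ = 0.0515 / 0.2205 = 0.2337 ≈ 0.23
N(d₁) = N(0.23) = 0.5910
Δ_put = N(d₁) − 1 = 0.5910 − 1 = -0.4090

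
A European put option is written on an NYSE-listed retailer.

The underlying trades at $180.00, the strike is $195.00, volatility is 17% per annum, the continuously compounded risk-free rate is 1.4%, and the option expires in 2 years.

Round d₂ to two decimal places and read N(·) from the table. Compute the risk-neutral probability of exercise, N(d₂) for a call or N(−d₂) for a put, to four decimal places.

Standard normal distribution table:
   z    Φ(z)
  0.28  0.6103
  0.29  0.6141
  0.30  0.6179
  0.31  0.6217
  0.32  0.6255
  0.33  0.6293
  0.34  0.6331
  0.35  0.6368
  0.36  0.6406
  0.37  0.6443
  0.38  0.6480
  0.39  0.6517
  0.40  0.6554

0.6331

σ√T = 0.17 × 1.4142 = 0.2404
ln(S/K) + (r + σ²/2)T = ln(180/195) + (0.014 + 0.17²/2)·2 = -0.0800 + 0.0569 = -0.0231
d₁ = -0.0231 / 0.2404 = -0.0963 → -0.10
d₂ = d₁ − σ√T = -0.0963 − 0.2404 = -0.3367 → -0.34
Pr(exercise) under Q = N(−d₂) = N(0.34) = 0.6331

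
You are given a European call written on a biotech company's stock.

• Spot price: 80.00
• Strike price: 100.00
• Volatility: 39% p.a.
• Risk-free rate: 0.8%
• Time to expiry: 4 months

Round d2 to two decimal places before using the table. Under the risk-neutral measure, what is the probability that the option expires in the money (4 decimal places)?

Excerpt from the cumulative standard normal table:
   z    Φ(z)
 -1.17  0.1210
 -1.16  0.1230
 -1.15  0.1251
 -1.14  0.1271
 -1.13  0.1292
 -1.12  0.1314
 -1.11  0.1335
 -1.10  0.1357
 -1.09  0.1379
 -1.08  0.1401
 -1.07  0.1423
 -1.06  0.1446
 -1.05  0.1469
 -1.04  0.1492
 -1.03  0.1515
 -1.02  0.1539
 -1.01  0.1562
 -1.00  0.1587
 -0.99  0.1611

0.1379

σ√T = 0.39·√0.3333 = 0.2252
d₁ = [ln(80/100) + (0.008 + 0.39²/2)·0.3333] / 0.2252 = [-0.2231 + 0.0280] / 0.2252 = -0.8666 → -0.87
d₂ = d₁ − σ√T = -0.8666 − 0.2252 = -1.0918 → -1.09
Pr(exercise) under Q = N(d₂) = 0.1379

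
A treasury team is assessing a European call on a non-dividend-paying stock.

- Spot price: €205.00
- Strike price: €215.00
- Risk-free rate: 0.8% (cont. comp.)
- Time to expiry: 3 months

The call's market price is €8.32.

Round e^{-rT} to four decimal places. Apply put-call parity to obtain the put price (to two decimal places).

€17.89

e^(−rT) = e^(−0.008·0.25) = 0.9980
Put-call parity: C − P = S − K·e^(−rT) = 205 − 215·0.9980 = 205 − 214.5700 = -9.5700
P = C − (C − P) = 8.32 − (-9.5700) = 17.8900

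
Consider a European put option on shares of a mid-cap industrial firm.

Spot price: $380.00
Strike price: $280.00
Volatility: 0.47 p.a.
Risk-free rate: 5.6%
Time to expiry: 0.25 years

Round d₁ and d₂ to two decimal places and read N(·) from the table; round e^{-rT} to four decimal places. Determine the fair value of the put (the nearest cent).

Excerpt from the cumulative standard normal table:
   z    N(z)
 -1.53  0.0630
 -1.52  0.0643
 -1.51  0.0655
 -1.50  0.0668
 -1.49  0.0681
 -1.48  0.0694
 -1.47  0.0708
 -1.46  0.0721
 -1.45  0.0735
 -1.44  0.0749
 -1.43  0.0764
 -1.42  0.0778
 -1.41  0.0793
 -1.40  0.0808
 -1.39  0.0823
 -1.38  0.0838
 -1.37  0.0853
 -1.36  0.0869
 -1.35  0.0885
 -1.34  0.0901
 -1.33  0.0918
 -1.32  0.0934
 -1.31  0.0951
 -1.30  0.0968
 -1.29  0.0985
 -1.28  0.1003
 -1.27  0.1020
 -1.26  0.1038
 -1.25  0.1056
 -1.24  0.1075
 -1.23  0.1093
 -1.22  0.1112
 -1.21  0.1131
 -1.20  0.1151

T = 0.25;  σ√T = 0.2350
ln(S/K) + (r + σ²/2)T = ln(380/280) + (0.056 + 0.47²/2)·0.25 = 0.3054 + 0.0416 = 0.3470
d₁ = 0.3470 / 0.2350 = 1.4766 which rounds to 1.48
d₂ = d₁ − σ√T = 1.4766 − 0.2350 = 1.2416 which rounds to 1.24
exp(−rT) = exp(−0.056·0.25) = 0.9861
N(−d₂) = N(-1.24) = 0.1075;  N(−d₁) = N(-1.48) = 0.0694
P = 280·0.9861·0.1075 − 380·0.0694 = 29.6816 − 26.3720 = 3.3096

$3.31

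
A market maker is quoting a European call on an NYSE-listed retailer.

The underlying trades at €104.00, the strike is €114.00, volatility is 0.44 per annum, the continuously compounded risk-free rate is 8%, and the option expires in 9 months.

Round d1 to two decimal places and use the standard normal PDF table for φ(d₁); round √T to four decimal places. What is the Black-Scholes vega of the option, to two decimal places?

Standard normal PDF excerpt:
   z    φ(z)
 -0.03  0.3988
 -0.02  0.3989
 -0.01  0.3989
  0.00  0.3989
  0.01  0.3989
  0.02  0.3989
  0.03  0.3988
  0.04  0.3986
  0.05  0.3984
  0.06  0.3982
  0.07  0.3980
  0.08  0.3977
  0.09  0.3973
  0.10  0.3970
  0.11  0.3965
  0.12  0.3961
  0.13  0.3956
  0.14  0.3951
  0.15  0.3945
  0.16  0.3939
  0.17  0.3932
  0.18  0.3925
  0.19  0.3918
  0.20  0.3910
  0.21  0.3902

T = 0.75;  σ√T = 0.3811
d₁ = [ln(104/114) + (0.08 + ½·0.44²)·0.75] / (σ√T) = (-0.0918 + 0.1326) / 0.3811 = 0.1071 which rounds to 0.11
√T = √0.75 = 0.8660
φ(d₁) = φ(0.11) = 0.3965
vega = S·φ(d₁)·√T = 104·0.3965·0.8660 = 35.7104

35.71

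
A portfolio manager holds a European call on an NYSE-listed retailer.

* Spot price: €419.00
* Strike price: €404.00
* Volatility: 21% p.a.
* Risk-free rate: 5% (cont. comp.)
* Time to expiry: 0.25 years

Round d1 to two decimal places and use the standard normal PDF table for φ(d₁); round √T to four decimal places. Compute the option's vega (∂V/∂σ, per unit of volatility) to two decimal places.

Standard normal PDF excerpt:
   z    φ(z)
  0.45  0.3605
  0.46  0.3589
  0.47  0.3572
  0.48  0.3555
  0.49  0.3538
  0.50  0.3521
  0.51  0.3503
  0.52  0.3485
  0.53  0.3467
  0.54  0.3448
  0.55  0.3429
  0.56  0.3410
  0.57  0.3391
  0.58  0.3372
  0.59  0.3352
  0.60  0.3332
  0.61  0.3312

σ√T = 0.21 × 0.5000 = 0.1050
d₁ = [ln(419/404) + (0.05 + 0.21²/2)·0.25] / 0.1050 = [0.0365 + 0.0180] / 0.1050 = 0.5187 ⇒ 0.52
√T = √0.25 = 0.5000
φ(d₁) = φ(0.52) = 0.3485
vega = S·φ(d₁)·√T = 419·0.3485·0.5000 = 73.0108
(Vega is the same for a European call and put with the same parameters.)

73.01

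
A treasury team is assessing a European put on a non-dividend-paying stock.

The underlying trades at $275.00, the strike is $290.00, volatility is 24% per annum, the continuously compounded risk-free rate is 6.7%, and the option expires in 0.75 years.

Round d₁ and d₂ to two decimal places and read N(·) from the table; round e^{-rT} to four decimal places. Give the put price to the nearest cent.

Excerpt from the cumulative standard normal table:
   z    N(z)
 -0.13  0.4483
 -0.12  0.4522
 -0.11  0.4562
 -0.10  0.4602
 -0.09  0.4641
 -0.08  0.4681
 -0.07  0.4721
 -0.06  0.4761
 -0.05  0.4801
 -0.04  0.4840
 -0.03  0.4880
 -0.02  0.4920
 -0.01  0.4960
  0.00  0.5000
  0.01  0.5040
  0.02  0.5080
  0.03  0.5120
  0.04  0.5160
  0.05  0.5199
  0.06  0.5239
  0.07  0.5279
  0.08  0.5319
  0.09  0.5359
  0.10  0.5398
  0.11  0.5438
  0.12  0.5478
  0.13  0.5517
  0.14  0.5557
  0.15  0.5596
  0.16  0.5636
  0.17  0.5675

T = 0.75;  σ√T = 0.2078
d₁ = [ln(275/290) + (0.067 + 0.24²/2)·0.75] / 0.2078 = [-0.0531 + 0.0718] / 0.2078 = 0.0902 ≈ 0.09
d₂ = d₁ − σ√T = 0.0902 − 0.2078 = -0.1177 ≈ -0.12
exp(−rT) = exp(−0.067·0.75) = 0.9510
N(−d₂) = N(0.12) = 0.5478;  N(−d₁) = N(-0.09) = 0.4641
P = 290·0.9510·0.5478 − 275·0.4641 = 151.0778 − 127.6275 = 23.4503

$23.45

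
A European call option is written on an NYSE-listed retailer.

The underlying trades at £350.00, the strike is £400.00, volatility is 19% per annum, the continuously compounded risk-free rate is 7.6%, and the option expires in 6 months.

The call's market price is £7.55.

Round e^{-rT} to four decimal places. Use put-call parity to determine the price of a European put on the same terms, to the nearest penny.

£42.63

e^(−rT) = e^(−0.076·0.5) = 0.9627
Put-call parity: C − P = S − K·e^(−rT) = 350 − 400·0.9627 = 350 − 385.0800 = -35.0800
P = C − (C − P) = 7.55 − (-35.0800) = 42.6300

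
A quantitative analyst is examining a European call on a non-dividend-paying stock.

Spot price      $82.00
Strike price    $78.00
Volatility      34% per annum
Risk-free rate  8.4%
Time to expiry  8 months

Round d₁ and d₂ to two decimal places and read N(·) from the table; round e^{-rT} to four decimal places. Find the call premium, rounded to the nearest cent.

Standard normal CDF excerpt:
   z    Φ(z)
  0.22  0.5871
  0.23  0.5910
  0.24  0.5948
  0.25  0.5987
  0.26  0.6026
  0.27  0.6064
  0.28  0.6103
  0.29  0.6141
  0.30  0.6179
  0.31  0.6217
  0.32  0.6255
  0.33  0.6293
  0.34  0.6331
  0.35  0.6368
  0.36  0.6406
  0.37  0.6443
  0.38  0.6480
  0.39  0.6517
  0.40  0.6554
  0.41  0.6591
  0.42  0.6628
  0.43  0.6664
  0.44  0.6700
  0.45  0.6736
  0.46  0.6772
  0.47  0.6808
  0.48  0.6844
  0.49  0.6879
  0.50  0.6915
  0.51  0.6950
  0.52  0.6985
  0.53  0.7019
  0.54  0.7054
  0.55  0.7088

T = 0.6667;  σ√T = 0.2776
d₁ = [ln(82/78) + (0.084 + 0.34²/2)·0.6667] / 0.2776 = [0.0500 + 0.0945] / 0.2776 = 0.5207 ≈ 0.52
d₂ = d₁ − σ√T = 0.5207 − 0.2776 = 0.2431 ≈ 0.24
exp(−rT) = exp(−0.084·0.6667) = 0.9455
N(d₁) = N(0.52) = 0.6985;  N(d₂) = N(0.24) = 0.5948
C = 82·0.6985 − 78·0.9455·0.5948 = 57.2770 − 43.8659 = 13.4111

$13.41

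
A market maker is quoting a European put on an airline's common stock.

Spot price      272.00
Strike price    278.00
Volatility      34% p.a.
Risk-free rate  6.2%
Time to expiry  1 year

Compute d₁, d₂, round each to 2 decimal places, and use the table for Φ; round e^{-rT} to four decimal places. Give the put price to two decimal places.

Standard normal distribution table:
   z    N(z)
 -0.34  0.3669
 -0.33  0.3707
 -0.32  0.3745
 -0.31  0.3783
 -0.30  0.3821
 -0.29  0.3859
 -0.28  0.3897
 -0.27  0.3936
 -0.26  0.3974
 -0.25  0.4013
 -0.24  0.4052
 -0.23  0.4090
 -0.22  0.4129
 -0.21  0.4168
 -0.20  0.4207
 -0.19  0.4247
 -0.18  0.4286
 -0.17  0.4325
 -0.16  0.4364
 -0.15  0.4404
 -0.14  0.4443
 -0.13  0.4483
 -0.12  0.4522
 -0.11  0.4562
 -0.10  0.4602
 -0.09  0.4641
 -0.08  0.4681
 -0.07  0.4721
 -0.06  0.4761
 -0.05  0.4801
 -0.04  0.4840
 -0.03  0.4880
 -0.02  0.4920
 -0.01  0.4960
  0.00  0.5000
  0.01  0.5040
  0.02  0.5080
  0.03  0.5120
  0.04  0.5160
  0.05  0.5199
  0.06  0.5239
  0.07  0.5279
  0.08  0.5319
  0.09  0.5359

30.88

T = 1;  σ√T = 0.3400
d₁ = [ln(272/278) + (0.062 + ½·0.34²)·1] / (σ√T) = (-0.0218 + 0.1198) / 0.3400 = 0.2882 which rounds to 0.29
d₂ = 0.2882 − 0.3400 = -0.0518 which rounds to -0.05
exp(−rT) = exp(−0.062·1) = 0.9399
N(−d₂) = N(0.05) = 0.5199;  N(−d₁) = N(-0.29) = 0.3859
P = 278·0.9399·0.5199 − 272·0.3859 = 135.8458 − 104.9648 = 30.8810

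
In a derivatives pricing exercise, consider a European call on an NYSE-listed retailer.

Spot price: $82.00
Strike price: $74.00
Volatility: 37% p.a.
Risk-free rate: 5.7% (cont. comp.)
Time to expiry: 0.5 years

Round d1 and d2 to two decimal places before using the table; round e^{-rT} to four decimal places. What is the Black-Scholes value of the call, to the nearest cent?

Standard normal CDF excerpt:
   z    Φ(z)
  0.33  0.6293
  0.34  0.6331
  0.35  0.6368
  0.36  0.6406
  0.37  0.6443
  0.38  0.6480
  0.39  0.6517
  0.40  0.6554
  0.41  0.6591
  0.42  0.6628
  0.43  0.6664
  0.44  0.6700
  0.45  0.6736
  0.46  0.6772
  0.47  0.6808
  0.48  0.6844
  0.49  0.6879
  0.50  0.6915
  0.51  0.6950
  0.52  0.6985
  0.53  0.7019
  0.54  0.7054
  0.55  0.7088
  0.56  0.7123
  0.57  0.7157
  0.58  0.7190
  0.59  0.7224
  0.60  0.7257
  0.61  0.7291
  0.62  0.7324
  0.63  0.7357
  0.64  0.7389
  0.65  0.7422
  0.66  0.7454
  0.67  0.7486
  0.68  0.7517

$13.99

σ√T = 0.37·√0.5 = 0.2616
d₁ = [ln(82/74) + (0.057 + 0.37²/2)·0.5] / 0.2616 = [0.1027 + 0.0627] / 0.2616 = 0.6321 → 0.63
d₂ = d₁ − σ√T = 0.6321 − 0.2616 = 0.3705 → 0.37
exp(−rT) = exp(−0.057·0.5) = 0.9719
N(d₁) = N(0.63) = 0.7357;  N(d₂) = N(0.37) = 0.6443
C = 82·0.7357 − 74·0.9719·0.6443 = 60.3274 − 46.3384 = 13.9890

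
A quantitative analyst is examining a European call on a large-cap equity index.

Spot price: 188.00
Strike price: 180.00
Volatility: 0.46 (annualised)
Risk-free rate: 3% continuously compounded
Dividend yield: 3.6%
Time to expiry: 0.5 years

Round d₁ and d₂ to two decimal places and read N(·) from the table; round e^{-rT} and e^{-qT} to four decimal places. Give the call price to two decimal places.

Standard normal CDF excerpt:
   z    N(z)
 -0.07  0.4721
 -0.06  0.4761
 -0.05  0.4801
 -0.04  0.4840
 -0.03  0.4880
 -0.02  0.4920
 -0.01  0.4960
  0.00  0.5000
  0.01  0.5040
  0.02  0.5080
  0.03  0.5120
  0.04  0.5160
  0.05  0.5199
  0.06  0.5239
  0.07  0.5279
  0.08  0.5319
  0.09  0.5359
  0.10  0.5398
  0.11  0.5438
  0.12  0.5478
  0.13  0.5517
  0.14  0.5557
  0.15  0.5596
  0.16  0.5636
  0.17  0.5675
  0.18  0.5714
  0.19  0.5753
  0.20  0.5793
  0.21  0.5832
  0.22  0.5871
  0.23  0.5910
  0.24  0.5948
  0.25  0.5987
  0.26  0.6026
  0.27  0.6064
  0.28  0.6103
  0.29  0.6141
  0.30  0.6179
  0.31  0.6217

27.57

σ√T = 0.46 × 0.7071 = 0.3253
d₁ = [ln(188/180) + (0.03 − 0.036 + 0.46²/2)·0.5] / 0.3253 = [0.0435 + 0.0499] / 0.3253 = 0.2871 ⇒ 0.29
d₂ = d₁ − σ√T = 0.2871 − 0.3253 = -0.0382 ⇒ -0.04
e^(−qT) = e^(−0.036·0.5) = 0.9822;  e^(−rT) = e^(−0.03·0.5) = 0.9851
N(d₁) = N(0.29) = 0.6141;  N(d₂) = N(-0.04) = 0.4840
C = 188·0.9822·0.6141 − 180·0.9851·0.4840 = 113.3958 − 85.8219 = 27.5739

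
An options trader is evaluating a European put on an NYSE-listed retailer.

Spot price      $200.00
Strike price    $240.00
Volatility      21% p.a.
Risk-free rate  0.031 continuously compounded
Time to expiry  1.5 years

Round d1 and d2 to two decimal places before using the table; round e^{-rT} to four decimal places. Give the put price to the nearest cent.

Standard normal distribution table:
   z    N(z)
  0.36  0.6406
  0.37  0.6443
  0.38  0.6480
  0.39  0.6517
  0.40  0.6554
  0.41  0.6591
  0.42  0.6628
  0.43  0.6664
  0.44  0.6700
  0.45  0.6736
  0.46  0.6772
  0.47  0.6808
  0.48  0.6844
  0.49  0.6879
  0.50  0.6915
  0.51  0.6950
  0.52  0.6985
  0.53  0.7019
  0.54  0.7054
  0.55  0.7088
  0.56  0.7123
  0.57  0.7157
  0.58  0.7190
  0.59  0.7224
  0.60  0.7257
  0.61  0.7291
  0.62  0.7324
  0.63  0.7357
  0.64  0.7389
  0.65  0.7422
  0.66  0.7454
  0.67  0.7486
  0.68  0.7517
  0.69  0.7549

T = 1.5;  σ√T = 0.2572
d₁ = [ln(200/240) + (0.031 + 0.21²/2)·1.5] / 0.2572 = [-0.1823 + 0.0796] / 0.2572 = -0.3995 → -0.40
d₂ = d₁ − σ√T = -0.3995 − 0.2572 = -0.6567 → -0.66
e^(−rT) = e^(−0.031·1.5) = 0.9546
P = 240·0.9546·N(0.66) − 200·N(0.40) = 240·0.9546·0.7454 − 200·0.6554 = 170.7741 − 131.0800 = 39.6941

$39.69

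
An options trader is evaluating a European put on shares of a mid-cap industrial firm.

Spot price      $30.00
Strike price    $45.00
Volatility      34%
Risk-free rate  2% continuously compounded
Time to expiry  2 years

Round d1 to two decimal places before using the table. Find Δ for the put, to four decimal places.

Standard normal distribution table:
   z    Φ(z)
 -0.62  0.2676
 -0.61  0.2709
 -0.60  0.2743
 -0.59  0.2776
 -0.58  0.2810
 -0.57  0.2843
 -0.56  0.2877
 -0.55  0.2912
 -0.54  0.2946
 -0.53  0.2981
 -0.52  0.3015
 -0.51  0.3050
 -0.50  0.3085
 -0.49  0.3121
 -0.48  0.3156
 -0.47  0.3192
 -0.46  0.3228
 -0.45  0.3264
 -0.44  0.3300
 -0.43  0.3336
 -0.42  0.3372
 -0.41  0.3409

σ√T = 0.34·√2 = 0.4808
ln(S/K) + (r + σ²/2)T = ln(30/45) + (0.02 + 0.34²/2)·2 = -0.4055 + 0.1556 = -0.2499
d₁ = -0.2499 / 0.4808 = -0.5197 ≈ -0.52
N(d₁) = N(-0.52) = 0.3015
Δ_put = N(d₁) − 1 = 0.3015 − 1 = -0.6985

-0.6985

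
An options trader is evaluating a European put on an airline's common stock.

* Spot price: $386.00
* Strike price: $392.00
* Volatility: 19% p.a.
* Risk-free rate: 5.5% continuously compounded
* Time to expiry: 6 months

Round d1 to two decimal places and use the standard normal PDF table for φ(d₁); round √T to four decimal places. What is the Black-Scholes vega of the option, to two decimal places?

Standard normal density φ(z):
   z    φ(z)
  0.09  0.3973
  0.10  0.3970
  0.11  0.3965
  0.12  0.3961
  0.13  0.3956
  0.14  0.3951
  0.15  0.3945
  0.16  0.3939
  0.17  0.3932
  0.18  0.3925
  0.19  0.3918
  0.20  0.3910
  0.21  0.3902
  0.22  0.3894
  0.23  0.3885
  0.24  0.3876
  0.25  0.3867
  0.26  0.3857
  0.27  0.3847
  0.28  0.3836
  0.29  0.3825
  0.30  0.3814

σ√T = 0.19·√0.5 = 0.1344
d₁ = [ln(386/392) + (0.055 + ½·0.19²)·0.5] / (σ√T) = (-0.0154 + 0.0365) / 0.1344 = 0.1571 which rounds to 0.16
√T = √0.5 = 0.7071
φ(d₁) = φ(0.16) = 0.3939
vega = S·φ(d₁)·√T = 386·0.3939·0.7071 = 107.5113

107.51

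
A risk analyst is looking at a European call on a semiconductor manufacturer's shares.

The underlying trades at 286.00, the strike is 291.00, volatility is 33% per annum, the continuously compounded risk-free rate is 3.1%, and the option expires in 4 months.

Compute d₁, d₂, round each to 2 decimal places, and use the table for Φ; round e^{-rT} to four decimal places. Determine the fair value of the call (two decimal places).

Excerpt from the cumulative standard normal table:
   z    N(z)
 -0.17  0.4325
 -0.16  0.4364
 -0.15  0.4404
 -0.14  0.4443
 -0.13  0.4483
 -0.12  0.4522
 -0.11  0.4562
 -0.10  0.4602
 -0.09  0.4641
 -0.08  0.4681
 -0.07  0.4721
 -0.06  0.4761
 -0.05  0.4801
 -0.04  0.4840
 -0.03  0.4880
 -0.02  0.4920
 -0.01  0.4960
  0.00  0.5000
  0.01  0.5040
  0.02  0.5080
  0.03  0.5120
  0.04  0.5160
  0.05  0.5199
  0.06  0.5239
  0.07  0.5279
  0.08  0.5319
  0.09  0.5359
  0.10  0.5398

σ√T = 0.33 × 0.5774 = 0.1905
d₁ = [ln(286/291) + (0.031 + 0.33²/2)·0.3333] / 0.1905 = [-0.0173 + 0.0285] / 0.1905 = 0.0585 ⇒ 0.06
d₂ = d₁ − σ√T = 0.0585 − 0.1905 = -0.1320 ⇒ -0.13
exp(−rT) = exp(−0.031·0.3333) = 0.9897
N(d₁) = N(0.06) = 0.5239;  N(d₂) = N(-0.13) = 0.4483
C = 286·0.5239 − 291·0.9897·0.4483 = 149.8354 − 129.1116 = 20.7238

20.72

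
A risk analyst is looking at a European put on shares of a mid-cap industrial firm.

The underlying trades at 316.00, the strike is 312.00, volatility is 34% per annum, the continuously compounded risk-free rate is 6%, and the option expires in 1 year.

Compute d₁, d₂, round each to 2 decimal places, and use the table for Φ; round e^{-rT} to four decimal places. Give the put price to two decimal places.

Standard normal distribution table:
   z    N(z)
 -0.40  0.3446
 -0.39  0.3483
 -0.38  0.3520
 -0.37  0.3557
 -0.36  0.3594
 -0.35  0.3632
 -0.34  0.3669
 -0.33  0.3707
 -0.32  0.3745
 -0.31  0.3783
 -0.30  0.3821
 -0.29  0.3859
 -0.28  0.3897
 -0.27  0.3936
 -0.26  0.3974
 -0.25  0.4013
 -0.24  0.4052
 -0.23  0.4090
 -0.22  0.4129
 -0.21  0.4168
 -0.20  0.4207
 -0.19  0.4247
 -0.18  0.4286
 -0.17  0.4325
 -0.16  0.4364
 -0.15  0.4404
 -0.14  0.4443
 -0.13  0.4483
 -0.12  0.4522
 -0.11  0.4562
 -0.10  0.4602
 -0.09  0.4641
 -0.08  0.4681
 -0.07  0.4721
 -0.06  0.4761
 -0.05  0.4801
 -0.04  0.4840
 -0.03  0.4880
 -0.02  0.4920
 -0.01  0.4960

T = 1;  σ√T = 0.3400
ln(S/K) + (r + σ²/2)T = ln(316/312) + (0.06 + 0.34²/2)·1 = 0.0127 + 0.1178 = 0.1305
d₁ = 0.1305 / 0.3400 = 0.3839 ⇒ 0.38
d₂ = d₁ − σ√T = 0.3839 − 0.3400 = 0.0439 ⇒ 0.04
e^(−rT) = e^(−0.06·1) = 0.9418
N(−d₂) = N(-0.04) = 0.4840;  N(−d₁) = N(-0.38) = 0.3520
P = 312·0.9418·0.4840 − 316·0.3520 = 142.2193 − 111.2320 = 30.9873

30.99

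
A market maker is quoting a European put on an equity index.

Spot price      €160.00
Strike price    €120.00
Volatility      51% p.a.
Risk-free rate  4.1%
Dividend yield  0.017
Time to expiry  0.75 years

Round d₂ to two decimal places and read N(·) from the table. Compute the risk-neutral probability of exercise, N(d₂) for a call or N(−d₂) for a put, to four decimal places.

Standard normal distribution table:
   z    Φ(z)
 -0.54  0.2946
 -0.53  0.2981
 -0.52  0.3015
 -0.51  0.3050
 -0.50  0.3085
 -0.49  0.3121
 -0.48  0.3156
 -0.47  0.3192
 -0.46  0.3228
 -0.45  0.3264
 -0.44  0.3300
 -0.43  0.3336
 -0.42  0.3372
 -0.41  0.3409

σ√T = 0.51 × 0.8660 = 0.4417
d₁ = [ln(160/120) + (0.041 − 0.017 + 0.51²/2)·0.75] / 0.4417 = [0.2877 + 0.1155] / 0.4417 = 0.9129 ≈ 0.91
d₂ = d₁ − σ√T = 0.9129 − 0.4417 = 0.4713 ≈ 0.47
Pr(exercise) under Q = N(−d₂) = N(-0.47) = 0.3192

0.3192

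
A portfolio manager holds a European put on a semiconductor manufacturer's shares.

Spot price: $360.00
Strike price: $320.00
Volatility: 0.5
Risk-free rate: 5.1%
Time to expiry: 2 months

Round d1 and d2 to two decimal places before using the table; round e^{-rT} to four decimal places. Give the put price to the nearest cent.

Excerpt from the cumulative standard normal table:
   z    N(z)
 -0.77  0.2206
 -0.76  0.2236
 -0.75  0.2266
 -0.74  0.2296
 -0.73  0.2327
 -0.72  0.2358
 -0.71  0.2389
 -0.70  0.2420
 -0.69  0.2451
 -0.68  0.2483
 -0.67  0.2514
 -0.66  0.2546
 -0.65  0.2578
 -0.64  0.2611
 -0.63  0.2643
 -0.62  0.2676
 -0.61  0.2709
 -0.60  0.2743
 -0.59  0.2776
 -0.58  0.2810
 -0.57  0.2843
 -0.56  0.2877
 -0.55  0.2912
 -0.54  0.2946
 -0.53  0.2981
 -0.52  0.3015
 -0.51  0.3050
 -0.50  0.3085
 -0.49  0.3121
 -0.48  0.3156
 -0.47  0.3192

$10.77

T = 0.1667;  σ√T = 0.2041
ln(S/K) + (r + σ²/2)T = ln(360/320) + (0.051 + 0.5²/2)·0.1667 = 0.1178 + 0.0293 = 0.1471
d₁ = 0.1471 / 0.2041 = 0.7207 which rounds to 0.72
d₂ = d₁ − σ√T = 0.7207 − 0.2041 = 0.5166 which rounds to 0.52
exp(−rT) = exp(−0.051·0.1667) = 0.9915
N(−d₂) = N(-0.52) = 0.3015;  N(−d₁) = N(-0.72) = 0.2358
P = 320·0.9915·0.3015 − 360·0.2358 = 95.6599 − 84.8880 = 10.7719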